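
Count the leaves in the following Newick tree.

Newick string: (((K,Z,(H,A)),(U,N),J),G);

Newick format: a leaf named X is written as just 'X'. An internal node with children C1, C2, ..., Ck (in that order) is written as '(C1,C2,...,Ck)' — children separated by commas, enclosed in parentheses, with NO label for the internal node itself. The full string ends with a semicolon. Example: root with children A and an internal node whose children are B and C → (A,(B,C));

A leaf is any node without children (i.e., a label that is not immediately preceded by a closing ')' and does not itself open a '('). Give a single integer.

Newick: (((K,Z,(H,A)),(U,N),J),G);
Scan left-to-right; a leaf is any maximal label run not followed by '(':
  pos 3: leaf 'K' → count = 1
  pos 5: leaf 'Z' → count = 2
  pos 8: leaf 'H' → count = 3
  pos 10: leaf 'A' → count = 4
  pos 15: leaf 'U' → count = 5
  pos 17: leaf 'N' → count = 6
  pos 20: leaf 'J' → count = 7
  pos 23: leaf 'G' → count = 8
Total leaves: 8

Answer: 8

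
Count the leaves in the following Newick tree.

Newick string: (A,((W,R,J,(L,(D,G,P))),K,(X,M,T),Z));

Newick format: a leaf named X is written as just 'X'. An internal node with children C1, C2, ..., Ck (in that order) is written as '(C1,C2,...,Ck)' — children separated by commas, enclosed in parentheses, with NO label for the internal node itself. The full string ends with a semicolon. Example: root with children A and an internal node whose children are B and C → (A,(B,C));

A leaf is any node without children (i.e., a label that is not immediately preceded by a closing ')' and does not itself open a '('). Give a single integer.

Newick: (A,((W,R,J,(L,(D,G,P))),K,(X,M,T),Z));
Scan left-to-right; a leaf is any maximal label run not followed by '(':
  pos 1: leaf 'A' → count = 1
  pos 5: leaf 'W' → count = 2
  pos 7: leaf 'R' → count = 3
  pos 9: leaf 'J' → count = 4
  pos 12: leaf 'L' → count = 5
  pos 15: leaf 'D' → count = 6
  pos 17: leaf 'G' → count = 7
  pos 19: leaf 'P' → count = 8
  pos 24: leaf 'K' → count = 9
  pos 27: leaf 'X' → count = 10
  pos 29: leaf 'M' → count = 11
  pos 31: leaf 'T' → count = 12
  pos 34: leaf 'Z' → count = 13
Total leaves: 13

Answer: 13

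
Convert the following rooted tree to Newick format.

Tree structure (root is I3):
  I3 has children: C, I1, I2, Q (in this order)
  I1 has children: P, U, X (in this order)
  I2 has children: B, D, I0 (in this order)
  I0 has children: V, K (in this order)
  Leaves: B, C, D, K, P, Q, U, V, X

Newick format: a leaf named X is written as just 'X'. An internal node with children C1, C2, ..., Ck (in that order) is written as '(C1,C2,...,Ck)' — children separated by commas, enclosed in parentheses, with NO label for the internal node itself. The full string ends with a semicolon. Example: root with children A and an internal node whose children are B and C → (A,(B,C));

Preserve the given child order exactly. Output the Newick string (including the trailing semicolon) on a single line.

Answer: (C,(P,U,X),(B,D,(V,K)),Q);

Derivation:
internal I3 with children ['C', 'I1', 'I2', 'Q']
  leaf 'C' → 'C'
  internal I1 with children ['P', 'U', 'X']
    leaf 'P' → 'P'
    leaf 'U' → 'U'
    leaf 'X' → 'X'
  → '(P,U,X)'
  internal I2 with children ['B', 'D', 'I0']
    leaf 'B' → 'B'
    leaf 'D' → 'D'
    internal I0 with children ['V', 'K']
      leaf 'V' → 'V'
      leaf 'K' → 'K'
    → '(V,K)'
  → '(B,D,(V,K))'
  leaf 'Q' → 'Q'
→ '(C,(P,U,X),(B,D,(V,K)),Q)'
Final: (C,(P,U,X),(B,D,(V,K)),Q);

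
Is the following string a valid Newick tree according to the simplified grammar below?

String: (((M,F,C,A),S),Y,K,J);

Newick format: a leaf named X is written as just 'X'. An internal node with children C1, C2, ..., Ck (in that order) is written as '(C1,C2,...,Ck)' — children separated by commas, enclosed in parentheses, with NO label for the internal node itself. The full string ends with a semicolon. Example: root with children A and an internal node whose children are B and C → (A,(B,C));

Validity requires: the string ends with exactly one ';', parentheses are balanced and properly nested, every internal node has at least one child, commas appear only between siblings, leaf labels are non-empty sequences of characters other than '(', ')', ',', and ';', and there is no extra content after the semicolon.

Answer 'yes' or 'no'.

Input: (((M,F,C,A),S),Y,K,J);
Paren balance: 3 '(' vs 3 ')' OK
Ends with single ';': True
Full parse: OK
Valid: True

Answer: yes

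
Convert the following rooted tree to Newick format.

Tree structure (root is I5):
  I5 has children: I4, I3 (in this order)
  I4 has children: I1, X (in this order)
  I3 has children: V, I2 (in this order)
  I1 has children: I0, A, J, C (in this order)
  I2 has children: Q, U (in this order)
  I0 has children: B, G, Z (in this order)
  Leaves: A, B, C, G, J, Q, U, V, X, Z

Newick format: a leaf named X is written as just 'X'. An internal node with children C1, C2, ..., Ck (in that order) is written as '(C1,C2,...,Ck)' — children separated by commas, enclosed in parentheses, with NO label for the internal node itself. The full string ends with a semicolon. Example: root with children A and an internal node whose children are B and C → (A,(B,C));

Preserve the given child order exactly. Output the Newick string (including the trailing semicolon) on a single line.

internal I5 with children ['I4', 'I3']
  internal I4 with children ['I1', 'X']
    internal I1 with children ['I0', 'A', 'J', 'C']
      internal I0 with children ['B', 'G', 'Z']
        leaf 'B' → 'B'
        leaf 'G' → 'G'
        leaf 'Z' → 'Z'
      → '(B,G,Z)'
      leaf 'A' → 'A'
      leaf 'J' → 'J'
      leaf 'C' → 'C'
    → '((B,G,Z),A,J,C)'
    leaf 'X' → 'X'
  → '(((B,G,Z),A,J,C),X)'
  internal I3 with children ['V', 'I2']
    leaf 'V' → 'V'
    internal I2 with children ['Q', 'U']
      leaf 'Q' → 'Q'
      leaf 'U' → 'U'
    → '(Q,U)'
  → '(V,(Q,U))'
→ '((((B,G,Z),A,J,C),X),(V,(Q,U)))'
Final: ((((B,G,Z),A,J,C),X),(V,(Q,U)));

Answer: ((((B,G,Z),A,J,C),X),(V,(Q,U)));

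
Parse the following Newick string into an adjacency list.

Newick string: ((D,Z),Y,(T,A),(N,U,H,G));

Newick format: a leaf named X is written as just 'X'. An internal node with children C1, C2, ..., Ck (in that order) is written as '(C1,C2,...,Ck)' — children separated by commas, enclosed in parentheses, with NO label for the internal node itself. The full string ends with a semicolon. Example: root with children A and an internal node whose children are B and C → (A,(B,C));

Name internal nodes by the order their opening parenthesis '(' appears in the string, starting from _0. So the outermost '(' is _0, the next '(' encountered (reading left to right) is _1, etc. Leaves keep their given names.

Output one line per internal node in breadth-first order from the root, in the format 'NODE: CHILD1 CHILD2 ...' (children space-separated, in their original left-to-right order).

Answer: _0: _1 Y _2 _3
_1: D Z
_2: T A
_3: N U H G

Derivation:
Input: ((D,Z),Y,(T,A),(N,U,H,G));
Scanning left-to-right, naming '(' by encounter order:
  pos 0: '(' -> open internal node _0 (depth 1)
  pos 1: '(' -> open internal node _1 (depth 2)
  pos 5: ')' -> close internal node _1 (now at depth 1)
  pos 9: '(' -> open internal node _2 (depth 2)
  pos 13: ')' -> close internal node _2 (now at depth 1)
  pos 15: '(' -> open internal node _3 (depth 2)
  pos 23: ')' -> close internal node _3 (now at depth 1)
  pos 24: ')' -> close internal node _0 (now at depth 0)
Total internal nodes: 4
BFS adjacency from root:
  _0: _1 Y _2 _3
  _1: D Z
  _2: T A
  _3: N U H G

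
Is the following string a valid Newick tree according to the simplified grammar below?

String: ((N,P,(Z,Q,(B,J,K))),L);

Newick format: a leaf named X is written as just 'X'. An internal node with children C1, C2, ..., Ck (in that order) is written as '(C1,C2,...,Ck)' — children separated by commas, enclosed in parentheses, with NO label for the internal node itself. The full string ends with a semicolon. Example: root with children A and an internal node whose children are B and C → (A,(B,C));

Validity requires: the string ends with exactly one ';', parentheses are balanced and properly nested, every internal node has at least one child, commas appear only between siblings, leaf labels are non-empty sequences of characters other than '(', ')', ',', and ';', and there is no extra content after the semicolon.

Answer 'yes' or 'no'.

Input: ((N,P,(Z,Q,(B,J,K))),L);
Paren balance: 4 '(' vs 4 ')' OK
Ends with single ';': True
Full parse: OK
Valid: True

Answer: yes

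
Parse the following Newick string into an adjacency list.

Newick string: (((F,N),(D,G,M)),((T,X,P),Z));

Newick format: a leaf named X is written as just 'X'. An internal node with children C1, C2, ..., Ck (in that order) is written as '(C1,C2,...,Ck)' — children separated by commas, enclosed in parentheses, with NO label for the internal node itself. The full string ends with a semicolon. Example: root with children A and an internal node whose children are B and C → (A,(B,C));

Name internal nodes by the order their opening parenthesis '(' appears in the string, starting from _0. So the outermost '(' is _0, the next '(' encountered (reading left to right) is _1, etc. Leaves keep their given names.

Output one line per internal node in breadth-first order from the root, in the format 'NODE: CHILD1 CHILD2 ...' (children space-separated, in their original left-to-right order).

Answer: _0: _1 _4
_1: _2 _3
_4: _5 Z
_2: F N
_3: D G M
_5: T X P

Derivation:
Input: (((F,N),(D,G,M)),((T,X,P),Z));
Scanning left-to-right, naming '(' by encounter order:
  pos 0: '(' -> open internal node _0 (depth 1)
  pos 1: '(' -> open internal node _1 (depth 2)
  pos 2: '(' -> open internal node _2 (depth 3)
  pos 6: ')' -> close internal node _2 (now at depth 2)
  pos 8: '(' -> open internal node _3 (depth 3)
  pos 14: ')' -> close internal node _3 (now at depth 2)
  pos 15: ')' -> close internal node _1 (now at depth 1)
  pos 17: '(' -> open internal node _4 (depth 2)
  pos 18: '(' -> open internal node _5 (depth 3)
  pos 24: ')' -> close internal node _5 (now at depth 2)
  pos 27: ')' -> close internal node _4 (now at depth 1)
  pos 28: ')' -> close internal node _0 (now at depth 0)
Total internal nodes: 6
BFS adjacency from root:
  _0: _1 _4
  _1: _2 _3
  _4: _5 Z
  _2: F N
  _3: D G M
  _5: T X P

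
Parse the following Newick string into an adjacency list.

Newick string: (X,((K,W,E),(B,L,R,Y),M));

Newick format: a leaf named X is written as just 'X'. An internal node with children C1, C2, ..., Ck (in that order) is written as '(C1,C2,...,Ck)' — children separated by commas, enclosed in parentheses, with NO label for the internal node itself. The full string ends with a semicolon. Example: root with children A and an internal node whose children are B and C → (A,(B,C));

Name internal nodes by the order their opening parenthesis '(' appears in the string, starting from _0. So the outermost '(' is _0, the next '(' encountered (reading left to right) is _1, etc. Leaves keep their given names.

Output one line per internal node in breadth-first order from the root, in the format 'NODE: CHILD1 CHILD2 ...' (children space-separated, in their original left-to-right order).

Answer: _0: X _1
_1: _2 _3 M
_2: K W E
_3: B L R Y

Derivation:
Input: (X,((K,W,E),(B,L,R,Y),M));
Scanning left-to-right, naming '(' by encounter order:
  pos 0: '(' -> open internal node _0 (depth 1)
  pos 3: '(' -> open internal node _1 (depth 2)
  pos 4: '(' -> open internal node _2 (depth 3)
  pos 10: ')' -> close internal node _2 (now at depth 2)
  pos 12: '(' -> open internal node _3 (depth 3)
  pos 20: ')' -> close internal node _3 (now at depth 2)
  pos 23: ')' -> close internal node _1 (now at depth 1)
  pos 24: ')' -> close internal node _0 (now at depth 0)
Total internal nodes: 4
BFS adjacency from root:
  _0: X _1
  _1: _2 _3 M
  _2: K W E
  _3: B L R Y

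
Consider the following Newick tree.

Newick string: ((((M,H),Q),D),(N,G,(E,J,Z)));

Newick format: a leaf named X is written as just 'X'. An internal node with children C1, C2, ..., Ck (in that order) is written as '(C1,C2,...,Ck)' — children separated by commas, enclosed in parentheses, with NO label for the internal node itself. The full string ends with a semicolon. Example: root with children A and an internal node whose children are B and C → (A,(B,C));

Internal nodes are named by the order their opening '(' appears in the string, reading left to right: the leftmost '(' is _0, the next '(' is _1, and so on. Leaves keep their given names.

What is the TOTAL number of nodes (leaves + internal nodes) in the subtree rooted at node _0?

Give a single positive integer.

Newick: ((((M,H),Q),D),(N,G,(E,J,Z)));
Locate _0: it is the '(' at position 0 (the 1st '(' reading left to right).
Query: subtree rooted at _0
_0: subtree_size = 1 + 14
  _1: subtree_size = 1 + 6
    _2: subtree_size = 1 + 4
      _3: subtree_size = 1 + 2
        M: subtree_size = 1 + 0
        H: subtree_size = 1 + 0
      Q: subtree_size = 1 + 0
    D: subtree_size = 1 + 0
  _4: subtree_size = 1 + 6
    N: subtree_size = 1 + 0
    G: subtree_size = 1 + 0
    _5: subtree_size = 1 + 3
      E: subtree_size = 1 + 0
      J: subtree_size = 1 + 0
      Z: subtree_size = 1 + 0
Total subtree size of _0: 15

Answer: 15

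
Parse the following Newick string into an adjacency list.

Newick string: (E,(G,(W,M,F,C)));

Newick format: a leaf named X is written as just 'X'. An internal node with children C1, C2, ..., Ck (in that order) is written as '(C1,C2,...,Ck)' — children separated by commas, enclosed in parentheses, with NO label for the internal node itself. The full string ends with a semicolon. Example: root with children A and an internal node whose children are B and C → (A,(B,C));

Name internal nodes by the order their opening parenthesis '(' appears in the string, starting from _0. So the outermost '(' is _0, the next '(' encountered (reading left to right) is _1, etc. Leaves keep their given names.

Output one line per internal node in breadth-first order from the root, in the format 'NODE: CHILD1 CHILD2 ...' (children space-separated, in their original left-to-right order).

Answer: _0: E _1
_1: G _2
_2: W M F C

Derivation:
Input: (E,(G,(W,M,F,C)));
Scanning left-to-right, naming '(' by encounter order:
  pos 0: '(' -> open internal node _0 (depth 1)
  pos 3: '(' -> open internal node _1 (depth 2)
  pos 6: '(' -> open internal node _2 (depth 3)
  pos 14: ')' -> close internal node _2 (now at depth 2)
  pos 15: ')' -> close internal node _1 (now at depth 1)
  pos 16: ')' -> close internal node _0 (now at depth 0)
Total internal nodes: 3
BFS adjacency from root:
  _0: E _1
  _1: G _2
  _2: W M F C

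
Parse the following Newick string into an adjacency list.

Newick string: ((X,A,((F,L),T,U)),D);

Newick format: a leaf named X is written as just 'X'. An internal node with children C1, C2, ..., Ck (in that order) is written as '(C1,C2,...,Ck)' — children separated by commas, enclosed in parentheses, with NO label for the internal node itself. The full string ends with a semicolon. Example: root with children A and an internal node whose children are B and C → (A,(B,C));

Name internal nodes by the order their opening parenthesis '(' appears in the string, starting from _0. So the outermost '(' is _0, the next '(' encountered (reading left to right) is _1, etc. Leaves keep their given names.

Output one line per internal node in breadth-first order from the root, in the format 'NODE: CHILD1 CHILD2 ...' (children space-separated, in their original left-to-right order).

Input: ((X,A,((F,L),T,U)),D);
Scanning left-to-right, naming '(' by encounter order:
  pos 0: '(' -> open internal node _0 (depth 1)
  pos 1: '(' -> open internal node _1 (depth 2)
  pos 6: '(' -> open internal node _2 (depth 3)
  pos 7: '(' -> open internal node _3 (depth 4)
  pos 11: ')' -> close internal node _3 (now at depth 3)
  pos 16: ')' -> close internal node _2 (now at depth 2)
  pos 17: ')' -> close internal node _1 (now at depth 1)
  pos 20: ')' -> close internal node _0 (now at depth 0)
Total internal nodes: 4
BFS adjacency from root:
  _0: _1 D
  _1: X A _2
  _2: _3 T U
  _3: F L

Answer: _0: _1 D
_1: X A _2
_2: _3 T U
_3: F L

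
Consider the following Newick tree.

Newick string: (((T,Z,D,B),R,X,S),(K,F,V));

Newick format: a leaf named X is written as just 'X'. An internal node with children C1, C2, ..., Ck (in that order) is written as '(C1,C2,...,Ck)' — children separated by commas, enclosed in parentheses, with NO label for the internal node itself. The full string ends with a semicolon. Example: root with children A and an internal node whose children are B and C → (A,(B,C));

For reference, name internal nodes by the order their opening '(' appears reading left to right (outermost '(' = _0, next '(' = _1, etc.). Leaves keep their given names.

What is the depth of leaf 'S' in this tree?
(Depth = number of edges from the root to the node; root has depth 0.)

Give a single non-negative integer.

Newick: (((T,Z,D,B),R,X,S),(K,F,V));
Naming internals by '(' encounter order: outermost '(' = _0, next = _1, ...
Query node: S
Path from root: _0 -> _1 -> S
Depth of S: 2 (number of edges from root)

Answer: 2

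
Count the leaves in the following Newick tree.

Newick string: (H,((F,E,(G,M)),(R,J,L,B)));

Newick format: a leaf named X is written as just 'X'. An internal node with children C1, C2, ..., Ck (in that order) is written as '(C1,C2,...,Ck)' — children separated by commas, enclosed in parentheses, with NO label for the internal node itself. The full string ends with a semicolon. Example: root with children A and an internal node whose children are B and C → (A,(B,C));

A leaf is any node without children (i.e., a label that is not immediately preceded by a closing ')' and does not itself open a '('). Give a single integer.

Answer: 9

Derivation:
Newick: (H,((F,E,(G,M)),(R,J,L,B)));
Scan left-to-right; a leaf is any maximal label run not followed by '(':
  pos 1: leaf 'H' → count = 1
  pos 5: leaf 'F' → count = 2
  pos 7: leaf 'E' → count = 3
  pos 10: leaf 'G' → count = 4
  pos 12: leaf 'M' → count = 5
  pos 17: leaf 'R' → count = 6
  pos 19: leaf 'J' → count = 7
  pos 21: leaf 'L' → count = 8
  pos 23: leaf 'B' → count = 9
Total leaves: 9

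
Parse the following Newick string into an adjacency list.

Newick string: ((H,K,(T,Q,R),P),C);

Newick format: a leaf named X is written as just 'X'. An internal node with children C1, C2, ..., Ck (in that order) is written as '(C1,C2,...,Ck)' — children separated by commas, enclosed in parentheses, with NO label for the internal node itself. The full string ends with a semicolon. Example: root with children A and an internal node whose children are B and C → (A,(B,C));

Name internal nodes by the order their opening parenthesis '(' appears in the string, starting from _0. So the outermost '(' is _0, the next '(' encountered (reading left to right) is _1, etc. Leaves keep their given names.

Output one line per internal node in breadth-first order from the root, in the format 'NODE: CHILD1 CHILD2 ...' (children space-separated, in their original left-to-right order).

Input: ((H,K,(T,Q,R),P),C);
Scanning left-to-right, naming '(' by encounter order:
  pos 0: '(' -> open internal node _0 (depth 1)
  pos 1: '(' -> open internal node _1 (depth 2)
  pos 6: '(' -> open internal node _2 (depth 3)
  pos 12: ')' -> close internal node _2 (now at depth 2)
  pos 15: ')' -> close internal node _1 (now at depth 1)
  pos 18: ')' -> close internal node _0 (now at depth 0)
Total internal nodes: 3
BFS adjacency from root:
  _0: _1 C
  _1: H K _2 P
  _2: T Q R

Answer: _0: _1 C
_1: H K _2 P
_2: T Q R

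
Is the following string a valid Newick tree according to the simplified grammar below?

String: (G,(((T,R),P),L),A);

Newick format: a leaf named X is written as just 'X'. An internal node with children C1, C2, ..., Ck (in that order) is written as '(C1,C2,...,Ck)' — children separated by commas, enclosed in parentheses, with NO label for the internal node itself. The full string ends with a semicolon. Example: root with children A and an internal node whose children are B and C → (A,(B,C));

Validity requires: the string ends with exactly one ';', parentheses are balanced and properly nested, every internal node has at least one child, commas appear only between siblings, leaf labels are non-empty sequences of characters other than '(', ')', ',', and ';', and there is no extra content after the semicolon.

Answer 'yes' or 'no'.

Input: (G,(((T,R),P),L),A);
Paren balance: 4 '(' vs 4 ')' OK
Ends with single ';': True
Full parse: OK
Valid: True

Answer: yes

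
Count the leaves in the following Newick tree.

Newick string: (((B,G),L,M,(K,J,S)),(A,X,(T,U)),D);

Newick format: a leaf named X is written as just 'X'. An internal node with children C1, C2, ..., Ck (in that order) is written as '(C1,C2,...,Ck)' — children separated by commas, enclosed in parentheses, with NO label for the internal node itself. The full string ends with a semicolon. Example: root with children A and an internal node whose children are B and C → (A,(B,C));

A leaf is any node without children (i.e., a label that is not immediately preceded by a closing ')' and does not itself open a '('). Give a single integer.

Newick: (((B,G),L,M,(K,J,S)),(A,X,(T,U)),D);
Scan left-to-right; a leaf is any maximal label run not followed by '(':
  pos 3: leaf 'B' → count = 1
  pos 5: leaf 'G' → count = 2
  pos 8: leaf 'L' → count = 3
  pos 10: leaf 'M' → count = 4
  pos 13: leaf 'K' → count = 5
  pos 15: leaf 'J' → count = 6
  pos 17: leaf 'S' → count = 7
  pos 22: leaf 'A' → count = 8
  pos 24: leaf 'X' → count = 9
  pos 27: leaf 'T' → count = 10
  pos 29: leaf 'U' → count = 11
  pos 33: leaf 'D' → count = 12
Total leaves: 12

Answer: 12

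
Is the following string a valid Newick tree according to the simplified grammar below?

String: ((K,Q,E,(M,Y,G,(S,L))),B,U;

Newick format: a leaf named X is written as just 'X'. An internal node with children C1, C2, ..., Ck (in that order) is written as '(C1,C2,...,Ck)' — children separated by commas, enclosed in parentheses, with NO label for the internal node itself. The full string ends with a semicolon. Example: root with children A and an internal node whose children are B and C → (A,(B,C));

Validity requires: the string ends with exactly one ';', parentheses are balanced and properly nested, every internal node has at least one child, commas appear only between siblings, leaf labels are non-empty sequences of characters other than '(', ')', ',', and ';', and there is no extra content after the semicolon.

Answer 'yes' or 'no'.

Input: ((K,Q,E,(M,Y,G,(S,L))),B,U;
Paren balance: 4 '(' vs 3 ')' MISMATCH
Ends with single ';': True
Full parse: FAILS (expected , or ) at pos 26)
Valid: False

Answer: no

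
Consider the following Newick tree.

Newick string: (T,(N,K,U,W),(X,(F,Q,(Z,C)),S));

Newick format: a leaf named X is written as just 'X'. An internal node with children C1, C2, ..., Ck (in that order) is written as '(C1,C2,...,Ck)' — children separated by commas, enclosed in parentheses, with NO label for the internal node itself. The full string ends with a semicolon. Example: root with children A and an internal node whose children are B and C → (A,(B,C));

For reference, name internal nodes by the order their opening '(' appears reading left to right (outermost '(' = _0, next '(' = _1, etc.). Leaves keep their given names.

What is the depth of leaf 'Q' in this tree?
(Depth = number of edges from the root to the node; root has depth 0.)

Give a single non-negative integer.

Answer: 3

Derivation:
Newick: (T,(N,K,U,W),(X,(F,Q,(Z,C)),S));
Naming internals by '(' encounter order: outermost '(' = _0, next = _1, ...
Query node: Q
Path from root: _0 -> _2 -> _3 -> Q
Depth of Q: 3 (number of edges from root)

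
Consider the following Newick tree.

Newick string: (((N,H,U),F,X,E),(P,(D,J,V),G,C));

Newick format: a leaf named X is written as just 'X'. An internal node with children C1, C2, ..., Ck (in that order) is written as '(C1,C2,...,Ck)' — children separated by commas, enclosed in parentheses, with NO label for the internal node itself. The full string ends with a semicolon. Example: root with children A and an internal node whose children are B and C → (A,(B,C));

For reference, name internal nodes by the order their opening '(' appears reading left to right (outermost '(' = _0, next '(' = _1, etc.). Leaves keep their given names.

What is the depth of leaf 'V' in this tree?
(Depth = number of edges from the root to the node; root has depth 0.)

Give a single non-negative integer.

Newick: (((N,H,U),F,X,E),(P,(D,J,V),G,C));
Naming internals by '(' encounter order: outermost '(' = _0, next = _1, ...
Query node: V
Path from root: _0 -> _3 -> _4 -> V
Depth of V: 3 (number of edges from root)

Answer: 3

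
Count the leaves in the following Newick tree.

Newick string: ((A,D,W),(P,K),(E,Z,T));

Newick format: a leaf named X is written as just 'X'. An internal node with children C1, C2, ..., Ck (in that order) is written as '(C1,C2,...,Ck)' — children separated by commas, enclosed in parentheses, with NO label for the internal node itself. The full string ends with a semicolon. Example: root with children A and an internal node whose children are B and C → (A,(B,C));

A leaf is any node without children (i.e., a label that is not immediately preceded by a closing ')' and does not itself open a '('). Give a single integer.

Newick: ((A,D,W),(P,K),(E,Z,T));
Scan left-to-right; a leaf is any maximal label run not followed by '(':
  pos 2: leaf 'A' → count = 1
  pos 4: leaf 'D' → count = 2
  pos 6: leaf 'W' → count = 3
  pos 10: leaf 'P' → count = 4
  pos 12: leaf 'K' → count = 5
  pos 16: leaf 'E' → count = 6
  pos 18: leaf 'Z' → count = 7
  pos 20: leaf 'T' → count = 8
Total leaves: 8

Answer: 8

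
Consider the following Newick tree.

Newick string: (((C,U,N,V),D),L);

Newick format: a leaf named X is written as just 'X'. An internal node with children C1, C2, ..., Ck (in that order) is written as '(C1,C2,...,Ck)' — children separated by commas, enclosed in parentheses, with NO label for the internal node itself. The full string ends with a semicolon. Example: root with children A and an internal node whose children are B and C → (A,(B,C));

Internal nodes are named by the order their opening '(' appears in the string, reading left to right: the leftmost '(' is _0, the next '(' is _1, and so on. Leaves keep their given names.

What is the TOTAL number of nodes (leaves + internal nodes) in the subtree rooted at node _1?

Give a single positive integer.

Answer: 7

Derivation:
Newick: (((C,U,N,V),D),L);
Locate _1: it is the '(' at position 1 (the 2nd '(' reading left to right).
Query: subtree rooted at _1
_1: subtree_size = 1 + 6
  _2: subtree_size = 1 + 4
    C: subtree_size = 1 + 0
    U: subtree_size = 1 + 0
    N: subtree_size = 1 + 0
    V: subtree_size = 1 + 0
  D: subtree_size = 1 + 0
Total subtree size of _1: 7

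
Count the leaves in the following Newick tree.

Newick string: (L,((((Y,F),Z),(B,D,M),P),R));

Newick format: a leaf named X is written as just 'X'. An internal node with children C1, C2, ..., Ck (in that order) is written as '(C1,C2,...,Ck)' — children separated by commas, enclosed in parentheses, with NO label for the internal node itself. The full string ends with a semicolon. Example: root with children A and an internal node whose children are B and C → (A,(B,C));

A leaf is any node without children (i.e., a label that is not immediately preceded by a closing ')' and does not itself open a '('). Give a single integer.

Answer: 9

Derivation:
Newick: (L,((((Y,F),Z),(B,D,M),P),R));
Scan left-to-right; a leaf is any maximal label run not followed by '(':
  pos 1: leaf 'L' → count = 1
  pos 7: leaf 'Y' → count = 2
  pos 9: leaf 'F' → count = 3
  pos 12: leaf 'Z' → count = 4
  pos 16: leaf 'B' → count = 5
  pos 18: leaf 'D' → count = 6
  pos 20: leaf 'M' → count = 7
  pos 23: leaf 'P' → count = 8
  pos 26: leaf 'R' → count = 9
Total leaves: 9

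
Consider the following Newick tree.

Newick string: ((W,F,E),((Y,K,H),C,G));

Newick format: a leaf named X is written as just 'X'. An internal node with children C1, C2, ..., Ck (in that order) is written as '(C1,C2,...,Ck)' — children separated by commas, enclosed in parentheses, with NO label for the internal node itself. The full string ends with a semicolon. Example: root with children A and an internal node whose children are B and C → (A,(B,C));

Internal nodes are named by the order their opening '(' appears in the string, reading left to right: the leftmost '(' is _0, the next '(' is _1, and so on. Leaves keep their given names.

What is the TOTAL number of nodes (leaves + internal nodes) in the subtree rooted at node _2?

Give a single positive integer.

Answer: 7

Derivation:
Newick: ((W,F,E),((Y,K,H),C,G));
Locate _2: it is the '(' at position 9 (the 3rd '(' reading left to right).
Query: subtree rooted at _2
_2: subtree_size = 1 + 6
  _3: subtree_size = 1 + 3
    Y: subtree_size = 1 + 0
    K: subtree_size = 1 + 0
    H: subtree_size = 1 + 0
  C: subtree_size = 1 + 0
  G: subtree_size = 1 + 0
Total subtree size of _2: 7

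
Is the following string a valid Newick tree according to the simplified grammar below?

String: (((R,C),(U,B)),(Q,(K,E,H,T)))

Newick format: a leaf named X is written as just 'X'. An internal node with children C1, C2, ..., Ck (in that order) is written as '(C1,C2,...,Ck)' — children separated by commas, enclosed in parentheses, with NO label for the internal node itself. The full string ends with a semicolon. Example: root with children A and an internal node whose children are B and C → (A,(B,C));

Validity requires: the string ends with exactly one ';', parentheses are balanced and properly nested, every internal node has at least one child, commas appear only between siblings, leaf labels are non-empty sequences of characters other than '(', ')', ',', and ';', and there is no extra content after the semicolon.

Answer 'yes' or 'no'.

Answer: no

Derivation:
Input: (((R,C),(U,B)),(Q,(K,E,H,T)))
Paren balance: 6 '(' vs 6 ')' OK
Ends with single ';': False
Full parse: FAILS (must end with ;)
Valid: False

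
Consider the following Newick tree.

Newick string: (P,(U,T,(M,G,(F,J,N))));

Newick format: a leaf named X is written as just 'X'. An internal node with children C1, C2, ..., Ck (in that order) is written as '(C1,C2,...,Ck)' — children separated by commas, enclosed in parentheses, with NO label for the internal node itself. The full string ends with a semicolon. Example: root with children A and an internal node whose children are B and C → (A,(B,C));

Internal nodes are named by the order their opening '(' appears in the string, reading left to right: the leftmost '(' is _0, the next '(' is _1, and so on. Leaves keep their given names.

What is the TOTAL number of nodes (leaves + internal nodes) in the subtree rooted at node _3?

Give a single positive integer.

Answer: 4

Derivation:
Newick: (P,(U,T,(M,G,(F,J,N))));
Locate _3: it is the '(' at position 13 (the 4th '(' reading left to right).
Query: subtree rooted at _3
_3: subtree_size = 1 + 3
  F: subtree_size = 1 + 0
  J: subtree_size = 1 + 0
  N: subtree_size = 1 + 0
Total subtree size of _3: 4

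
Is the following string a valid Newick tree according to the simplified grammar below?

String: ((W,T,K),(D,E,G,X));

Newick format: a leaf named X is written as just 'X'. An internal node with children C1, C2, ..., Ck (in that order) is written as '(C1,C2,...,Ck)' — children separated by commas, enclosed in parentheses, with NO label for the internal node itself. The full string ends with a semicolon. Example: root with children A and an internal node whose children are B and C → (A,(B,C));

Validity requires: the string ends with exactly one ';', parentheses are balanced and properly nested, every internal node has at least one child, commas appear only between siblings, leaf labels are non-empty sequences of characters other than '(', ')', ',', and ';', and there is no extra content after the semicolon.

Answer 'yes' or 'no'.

Answer: yes

Derivation:
Input: ((W,T,K),(D,E,G,X));
Paren balance: 3 '(' vs 3 ')' OK
Ends with single ';': True
Full parse: OK
Valid: True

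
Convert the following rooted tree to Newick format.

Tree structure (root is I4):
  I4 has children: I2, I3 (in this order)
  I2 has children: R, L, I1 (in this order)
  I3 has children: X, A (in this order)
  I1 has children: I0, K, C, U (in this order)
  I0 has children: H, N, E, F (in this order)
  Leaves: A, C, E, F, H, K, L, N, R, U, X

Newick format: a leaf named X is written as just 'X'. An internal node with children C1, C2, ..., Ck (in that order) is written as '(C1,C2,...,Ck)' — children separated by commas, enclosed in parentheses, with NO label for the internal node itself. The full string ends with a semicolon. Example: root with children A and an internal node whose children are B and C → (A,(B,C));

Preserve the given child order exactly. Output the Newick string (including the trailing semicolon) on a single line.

Answer: ((R,L,((H,N,E,F),K,C,U)),(X,A));

Derivation:
internal I4 with children ['I2', 'I3']
  internal I2 with children ['R', 'L', 'I1']
    leaf 'R' → 'R'
    leaf 'L' → 'L'
    internal I1 with children ['I0', 'K', 'C', 'U']
      internal I0 with children ['H', 'N', 'E', 'F']
        leaf 'H' → 'H'
        leaf 'N' → 'N'
        leaf 'E' → 'E'
        leaf 'F' → 'F'
      → '(H,N,E,F)'
      leaf 'K' → 'K'
      leaf 'C' → 'C'
      leaf 'U' → 'U'
    → '((H,N,E,F),K,C,U)'
  → '(R,L,((H,N,E,F),K,C,U))'
  internal I3 with children ['X', 'A']
    leaf 'X' → 'X'
    leaf 'A' → 'A'
  → '(X,A)'
→ '((R,L,((H,N,E,F),K,C,U)),(X,A))'
Final: ((R,L,((H,N,E,F),K,C,U)),(X,A));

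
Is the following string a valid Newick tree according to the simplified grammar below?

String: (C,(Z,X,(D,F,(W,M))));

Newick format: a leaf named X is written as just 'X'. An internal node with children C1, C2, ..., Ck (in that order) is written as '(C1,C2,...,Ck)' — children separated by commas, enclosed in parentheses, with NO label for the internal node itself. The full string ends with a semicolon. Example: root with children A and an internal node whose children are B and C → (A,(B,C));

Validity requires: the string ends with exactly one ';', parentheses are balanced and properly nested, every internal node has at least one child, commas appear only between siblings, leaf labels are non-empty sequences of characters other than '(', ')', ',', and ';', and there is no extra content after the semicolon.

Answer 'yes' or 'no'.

Input: (C,(Z,X,(D,F,(W,M))));
Paren balance: 4 '(' vs 4 ')' OK
Ends with single ';': True
Full parse: OK
Valid: True

Answer: yes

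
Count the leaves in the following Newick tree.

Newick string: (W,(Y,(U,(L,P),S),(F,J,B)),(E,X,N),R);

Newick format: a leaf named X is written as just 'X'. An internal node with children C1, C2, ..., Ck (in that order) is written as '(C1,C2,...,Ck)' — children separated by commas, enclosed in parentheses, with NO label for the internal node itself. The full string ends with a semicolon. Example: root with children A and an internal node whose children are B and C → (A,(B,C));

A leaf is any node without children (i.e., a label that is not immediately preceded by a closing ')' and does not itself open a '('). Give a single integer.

Newick: (W,(Y,(U,(L,P),S),(F,J,B)),(E,X,N),R);
Scan left-to-right; a leaf is any maximal label run not followed by '(':
  pos 1: leaf 'W' → count = 1
  pos 4: leaf 'Y' → count = 2
  pos 7: leaf 'U' → count = 3
  pos 10: leaf 'L' → count = 4
  pos 12: leaf 'P' → count = 5
  pos 15: leaf 'S' → count = 6
  pos 19: leaf 'F' → count = 7
  pos 21: leaf 'J' → count = 8
  pos 23: leaf 'B' → count = 9
  pos 28: leaf 'E' → count = 10
  pos 30: leaf 'X' → count = 11
  pos 32: leaf 'N' → count = 12
  pos 35: leaf 'R' → count = 13
Total leaves: 13

Answer: 13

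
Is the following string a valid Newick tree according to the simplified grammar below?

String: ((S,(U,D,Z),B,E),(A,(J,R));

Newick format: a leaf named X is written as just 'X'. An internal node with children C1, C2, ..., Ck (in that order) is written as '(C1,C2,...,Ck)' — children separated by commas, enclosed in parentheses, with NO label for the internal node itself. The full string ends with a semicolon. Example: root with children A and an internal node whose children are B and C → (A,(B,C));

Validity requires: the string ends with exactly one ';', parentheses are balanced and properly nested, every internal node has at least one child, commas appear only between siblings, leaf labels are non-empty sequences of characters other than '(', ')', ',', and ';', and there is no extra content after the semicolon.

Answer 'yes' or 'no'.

Answer: no

Derivation:
Input: ((S,(U,D,Z),B,E),(A,(J,R));
Paren balance: 5 '(' vs 4 ')' MISMATCH
Ends with single ';': True
Full parse: FAILS (expected , or ) at pos 26)
Valid: False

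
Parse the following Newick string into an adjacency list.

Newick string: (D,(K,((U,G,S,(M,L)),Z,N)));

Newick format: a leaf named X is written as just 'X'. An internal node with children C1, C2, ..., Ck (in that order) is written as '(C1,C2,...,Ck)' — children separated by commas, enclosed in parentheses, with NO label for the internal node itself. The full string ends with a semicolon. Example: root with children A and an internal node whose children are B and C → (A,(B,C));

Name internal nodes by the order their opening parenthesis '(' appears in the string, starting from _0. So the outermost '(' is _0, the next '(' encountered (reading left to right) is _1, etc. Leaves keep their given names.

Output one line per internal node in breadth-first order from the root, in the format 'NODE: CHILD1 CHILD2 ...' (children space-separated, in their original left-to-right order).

Answer: _0: D _1
_1: K _2
_2: _3 Z N
_3: U G S _4
_4: M L

Derivation:
Input: (D,(K,((U,G,S,(M,L)),Z,N)));
Scanning left-to-right, naming '(' by encounter order:
  pos 0: '(' -> open internal node _0 (depth 1)
  pos 3: '(' -> open internal node _1 (depth 2)
  pos 6: '(' -> open internal node _2 (depth 3)
  pos 7: '(' -> open internal node _3 (depth 4)
  pos 14: '(' -> open internal node _4 (depth 5)
  pos 18: ')' -> close internal node _4 (now at depth 4)
  pos 19: ')' -> close internal node _3 (now at depth 3)
  pos 24: ')' -> close internal node _2 (now at depth 2)
  pos 25: ')' -> close internal node _1 (now at depth 1)
  pos 26: ')' -> close internal node _0 (now at depth 0)
Total internal nodes: 5
BFS adjacency from root:
  _0: D _1
  _1: K _2
  _2: _3 Z N
  _3: U G S _4
  _4: M L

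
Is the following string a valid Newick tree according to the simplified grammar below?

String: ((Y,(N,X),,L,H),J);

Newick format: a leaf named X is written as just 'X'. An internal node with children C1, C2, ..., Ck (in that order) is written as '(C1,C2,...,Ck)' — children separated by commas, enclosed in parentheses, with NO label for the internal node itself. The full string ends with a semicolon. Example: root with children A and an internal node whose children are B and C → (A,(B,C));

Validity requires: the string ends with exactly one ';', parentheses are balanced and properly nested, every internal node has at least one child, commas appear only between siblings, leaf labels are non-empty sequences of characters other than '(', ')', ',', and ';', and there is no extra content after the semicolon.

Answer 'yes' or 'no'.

Input: ((Y,(N,X),,L,H),J);
Paren balance: 3 '(' vs 3 ')' OK
Ends with single ';': True
Full parse: FAILS (empty leaf label at pos 10)
Valid: False

Answer: no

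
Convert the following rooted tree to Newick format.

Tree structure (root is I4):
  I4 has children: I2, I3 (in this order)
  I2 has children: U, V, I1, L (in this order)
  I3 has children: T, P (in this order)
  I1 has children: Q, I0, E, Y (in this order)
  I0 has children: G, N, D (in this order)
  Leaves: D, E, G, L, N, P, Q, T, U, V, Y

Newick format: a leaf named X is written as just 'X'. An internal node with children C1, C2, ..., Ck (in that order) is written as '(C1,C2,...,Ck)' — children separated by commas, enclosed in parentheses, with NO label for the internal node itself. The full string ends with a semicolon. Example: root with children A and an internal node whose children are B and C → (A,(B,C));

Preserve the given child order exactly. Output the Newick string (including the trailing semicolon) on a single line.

internal I4 with children ['I2', 'I3']
  internal I2 with children ['U', 'V', 'I1', 'L']
    leaf 'U' → 'U'
    leaf 'V' → 'V'
    internal I1 with children ['Q', 'I0', 'E', 'Y']
      leaf 'Q' → 'Q'
      internal I0 with children ['G', 'N', 'D']
        leaf 'G' → 'G'
        leaf 'N' → 'N'
        leaf 'D' → 'D'
      → '(G,N,D)'
      leaf 'E' → 'E'
      leaf 'Y' → 'Y'
    → '(Q,(G,N,D),E,Y)'
    leaf 'L' → 'L'
  → '(U,V,(Q,(G,N,D),E,Y),L)'
  internal I3 with children ['T', 'P']
    leaf 'T' → 'T'
    leaf 'P' → 'P'
  → '(T,P)'
→ '((U,V,(Q,(G,N,D),E,Y),L),(T,P))'
Final: ((U,V,(Q,(G,N,D),E,Y),L),(T,P));

Answer: ((U,V,(Q,(G,N,D),E,Y),L),(T,P));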